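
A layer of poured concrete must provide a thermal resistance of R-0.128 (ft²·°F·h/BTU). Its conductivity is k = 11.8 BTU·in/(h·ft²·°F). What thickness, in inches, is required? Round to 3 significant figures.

L = R × k = 0.128 × 11.8 = 1.51 in

1.51 in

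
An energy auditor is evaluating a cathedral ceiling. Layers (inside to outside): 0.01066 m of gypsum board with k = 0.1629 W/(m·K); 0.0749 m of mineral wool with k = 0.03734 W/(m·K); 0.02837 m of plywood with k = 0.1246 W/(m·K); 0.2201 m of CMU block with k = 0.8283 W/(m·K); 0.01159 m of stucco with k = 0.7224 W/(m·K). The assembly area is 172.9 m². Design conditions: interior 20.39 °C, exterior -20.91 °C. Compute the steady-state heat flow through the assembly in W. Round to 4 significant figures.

0.01066/0.1629 = 0.065439
0.0749/0.03734 = 2.0059
0.02837/0.1246 = 0.22769
0.2201/0.8283 = 0.26572
0.01159/0.7224 = 0.016044
R_total = 0.065439 + 2.0059 + 0.22769 + 0.26572 + 0.016044 = 2.5808 m²·K/W
Q = A·ΔT/R = 172.9 × (20.39 − (-20.91)) / 2.5808 = 2766.9 W

2767 W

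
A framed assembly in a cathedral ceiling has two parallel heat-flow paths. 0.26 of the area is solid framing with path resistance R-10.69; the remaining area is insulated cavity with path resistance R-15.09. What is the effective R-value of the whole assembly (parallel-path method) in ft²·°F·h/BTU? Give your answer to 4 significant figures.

U_eff = 0.74/15.09 + 0.26/10.69 = 0.049039 + 0.024322 = 0.073361
R_eff = 1/U_eff = 13.631 ft²·°F·h/BTU

13.63 ft²·°F·h/BTU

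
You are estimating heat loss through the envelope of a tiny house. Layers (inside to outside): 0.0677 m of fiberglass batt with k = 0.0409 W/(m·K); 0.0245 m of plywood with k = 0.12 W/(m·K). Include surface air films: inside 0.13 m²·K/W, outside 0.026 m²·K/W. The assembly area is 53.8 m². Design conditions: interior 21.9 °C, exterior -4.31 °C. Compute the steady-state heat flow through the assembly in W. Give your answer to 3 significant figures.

0.0677/0.0409 = 1.655
0.0245/0.12 = 0.2042
R_total = 0.13 + 1.655 + 0.2042 + 0.026 = 2.015 m²·K/W
Q = A·ΔT/R = 53.8 × (21.9 − (-4.31)) / 2.015 = 699.7 W

700 W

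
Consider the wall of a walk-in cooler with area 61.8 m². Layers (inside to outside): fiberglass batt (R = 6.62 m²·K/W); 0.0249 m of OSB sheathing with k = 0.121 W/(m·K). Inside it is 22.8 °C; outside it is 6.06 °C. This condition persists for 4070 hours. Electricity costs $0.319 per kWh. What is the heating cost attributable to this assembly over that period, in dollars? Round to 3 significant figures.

197 dollars

0.0249/0.121 = 0.2058
R_total = 6.62 + 0.2058 = 6.826 m²·K/W
Q = 61.8 × (22.8 − 6.06) / 6.826 = 151.6 W
E = 151.6 W × 4070 h / 1000 = 616.9 kWh
Cost = 616.9 × 0.319 = $196.8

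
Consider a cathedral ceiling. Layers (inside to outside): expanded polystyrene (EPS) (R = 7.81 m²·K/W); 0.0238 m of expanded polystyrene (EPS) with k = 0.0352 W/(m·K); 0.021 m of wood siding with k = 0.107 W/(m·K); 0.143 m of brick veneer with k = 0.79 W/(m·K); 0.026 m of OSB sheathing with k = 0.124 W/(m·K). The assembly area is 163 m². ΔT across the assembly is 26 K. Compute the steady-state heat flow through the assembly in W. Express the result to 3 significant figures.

0.0238/0.0352 = 0.6761
0.021/0.107 = 0.1963
0.143/0.79 = 0.181
0.026/0.124 = 0.2097
R_total = 7.81 + 0.6761 + 0.1963 + 0.181 + 0.2097 = 9.073 m²·K/W
Q = A·ΔT/R = 163 × 26 / 9.073 = 467.1 W

467 W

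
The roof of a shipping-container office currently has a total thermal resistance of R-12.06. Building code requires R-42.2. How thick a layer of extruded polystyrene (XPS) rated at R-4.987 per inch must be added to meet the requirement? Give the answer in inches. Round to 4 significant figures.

ΔR = 42.2 − 12.06 = 30.14 ft²·°F·h/BTU
L = ΔR / (R/in) = 30.14/4.987 = 6.0437 in

6.044 in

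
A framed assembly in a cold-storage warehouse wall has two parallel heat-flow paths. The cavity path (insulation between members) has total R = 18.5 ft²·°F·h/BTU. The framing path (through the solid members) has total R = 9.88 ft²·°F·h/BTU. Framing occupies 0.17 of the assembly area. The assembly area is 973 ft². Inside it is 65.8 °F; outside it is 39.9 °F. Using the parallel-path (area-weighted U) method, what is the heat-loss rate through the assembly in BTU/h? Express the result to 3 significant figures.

U_eff = 0.83/18.5 + 0.17/9.88 = 0.04486 + 0.01721 = 0.06207
R_eff = 1/U_eff = 16.11 ft²·°F·h/BTU
Q = 973 × (65.8 − 39.9) / 16.11 = 1564 BTU/h

1560 BTU/h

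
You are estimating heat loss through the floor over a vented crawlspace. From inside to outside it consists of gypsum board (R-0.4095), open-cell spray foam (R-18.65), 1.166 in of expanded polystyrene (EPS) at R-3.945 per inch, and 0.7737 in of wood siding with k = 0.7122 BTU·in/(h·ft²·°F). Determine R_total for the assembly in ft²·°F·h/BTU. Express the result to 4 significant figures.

24.75 ft²·°F·h/BTU

1.166 × 3.945 = 4.5999
0.7737/0.7122 = 1.0864
R_total = 0.4095 + 18.65 + 4.5999 + 1.0864 = 24.746 ft²·°F·h/BTU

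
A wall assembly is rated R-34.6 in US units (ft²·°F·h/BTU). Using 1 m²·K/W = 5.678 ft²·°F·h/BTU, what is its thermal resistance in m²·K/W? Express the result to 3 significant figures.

6.09 m²·K/W

R_SI = 34.6/5.678 = 6.094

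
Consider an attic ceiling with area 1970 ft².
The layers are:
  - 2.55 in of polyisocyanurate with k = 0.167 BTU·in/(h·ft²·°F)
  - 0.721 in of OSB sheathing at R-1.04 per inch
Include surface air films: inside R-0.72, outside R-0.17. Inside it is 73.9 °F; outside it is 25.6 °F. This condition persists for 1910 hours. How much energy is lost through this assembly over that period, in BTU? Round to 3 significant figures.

2.55/0.167 = 15.27
0.721 × 1.04 = 0.7498
R_total = 0.72 + 15.27 + 0.7498 + 0.17 = 16.91 ft²·°F·h/BTU
Q = 1970 × (73.9 − 25.6) / 16.91 = 5627 BTU/h
E = 5627 × 1910 = 10750000 BTU

10700000 BTU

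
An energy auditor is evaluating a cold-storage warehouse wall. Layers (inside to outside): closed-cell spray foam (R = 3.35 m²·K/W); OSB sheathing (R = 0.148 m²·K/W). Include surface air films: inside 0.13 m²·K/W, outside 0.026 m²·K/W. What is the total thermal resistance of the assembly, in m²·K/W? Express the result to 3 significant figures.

R_total = 0.13 + 3.35 + 0.148 + 0.026 = 3.654 m²·K/W

3.65 m²·K/W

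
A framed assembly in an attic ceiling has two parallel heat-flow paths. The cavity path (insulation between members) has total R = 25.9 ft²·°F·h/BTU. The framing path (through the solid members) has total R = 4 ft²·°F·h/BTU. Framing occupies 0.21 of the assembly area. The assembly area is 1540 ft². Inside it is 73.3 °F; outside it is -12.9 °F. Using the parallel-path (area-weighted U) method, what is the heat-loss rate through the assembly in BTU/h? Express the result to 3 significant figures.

U_eff = 0.79/25.9 + 0.21/4 = 0.0305 + 0.0525 = 0.083
R_eff = 1/U_eff = 12.05 ft²·°F·h/BTU
Q = 1540 × (73.3 − (-12.9)) / 12.05 = 11020 BTU/h

11000 BTU/h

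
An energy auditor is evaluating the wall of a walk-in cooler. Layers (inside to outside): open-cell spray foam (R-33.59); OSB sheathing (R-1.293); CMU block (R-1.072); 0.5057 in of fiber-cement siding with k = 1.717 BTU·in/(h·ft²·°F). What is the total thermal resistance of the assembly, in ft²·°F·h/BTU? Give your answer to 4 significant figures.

36.25 ft²·°F·h/BTU

0.5057/1.717 = 0.29453
R_total = 33.59 + 1.293 + 1.072 + 0.29453 = 36.25 ft²·°F·h/BTU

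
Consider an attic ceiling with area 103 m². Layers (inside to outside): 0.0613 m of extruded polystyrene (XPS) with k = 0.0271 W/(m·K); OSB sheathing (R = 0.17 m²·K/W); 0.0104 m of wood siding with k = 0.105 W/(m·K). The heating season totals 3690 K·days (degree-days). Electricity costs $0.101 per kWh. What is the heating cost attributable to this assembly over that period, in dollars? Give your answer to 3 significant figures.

364 dollars

0.0613/0.0271 = 2.262
0.0104/0.105 = 0.09905
R_total = 2.262 + 0.17 + 0.09905 = 2.531 m²·K/W
E = A × HDD × 24 / R / 1000 = 103 × 3690 × 24 / 2.531 / 1000 = 3604 kWh
Cost = 3604 × 0.101 = $364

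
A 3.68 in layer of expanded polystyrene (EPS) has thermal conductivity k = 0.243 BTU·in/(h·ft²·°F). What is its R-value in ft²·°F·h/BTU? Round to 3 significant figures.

15.1 ft²·°F·h/BTU

R = L/k = 3.68/0.243 = 15.14 ft²·°F·h/BTU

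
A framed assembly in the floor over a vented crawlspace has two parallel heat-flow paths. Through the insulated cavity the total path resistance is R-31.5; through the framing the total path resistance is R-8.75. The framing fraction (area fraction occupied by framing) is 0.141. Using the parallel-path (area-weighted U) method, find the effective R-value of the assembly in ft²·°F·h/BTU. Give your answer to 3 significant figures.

U_eff = 0.859/31.5 + 0.141/8.75 = 0.02727 + 0.01611 = 0.04338
R_eff = 1/U_eff = 23.05 ft²·°F·h/BTU

23.0 ft²·°F·h/BTU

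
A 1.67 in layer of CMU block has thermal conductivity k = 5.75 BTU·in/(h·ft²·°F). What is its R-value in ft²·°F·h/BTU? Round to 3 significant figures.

0.290 ft²·°F·h/BTU

R = L/k = 1.67/5.75 = 0.2904 ft²·°F·h/BTU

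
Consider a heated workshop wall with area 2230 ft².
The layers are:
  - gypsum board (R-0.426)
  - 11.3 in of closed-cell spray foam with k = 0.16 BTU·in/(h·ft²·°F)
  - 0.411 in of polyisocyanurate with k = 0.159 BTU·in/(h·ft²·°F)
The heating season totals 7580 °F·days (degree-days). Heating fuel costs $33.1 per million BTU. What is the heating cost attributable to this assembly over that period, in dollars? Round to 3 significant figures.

182 dollars

11.3/0.16 = 70.62
0.411/0.159 = 2.585
R_total = 0.426 + 70.62 + 2.585 = 73.64 ft²·°F·h/BTU
E = A × HDD × 24 / R = 2230 × 7580 × 24 / 73.64 = 5509000 BTU
Cost = 5509000/10⁶ × 33.1 = $182.4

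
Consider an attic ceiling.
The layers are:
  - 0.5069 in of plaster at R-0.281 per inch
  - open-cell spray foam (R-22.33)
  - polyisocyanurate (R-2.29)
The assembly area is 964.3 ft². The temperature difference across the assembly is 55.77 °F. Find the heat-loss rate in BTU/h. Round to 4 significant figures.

0.5069 × 0.281 = 0.14244
R_total = 0.14244 + 22.33 + 2.29 = 24.762 ft²·°F·h/BTU
Q = A·ΔT/R = 964.3 × 55.77 / 24.762 = 2171.8 BTU/h

2172 BTU/h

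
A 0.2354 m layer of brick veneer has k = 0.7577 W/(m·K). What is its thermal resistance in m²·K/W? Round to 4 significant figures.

R = L/k = 0.2354/0.7577 = 0.31068 m²·K/W

0.3107 m²·K/W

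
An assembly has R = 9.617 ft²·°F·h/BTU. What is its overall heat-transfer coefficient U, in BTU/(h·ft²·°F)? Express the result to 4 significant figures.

U = 1/R = 1/9.617 = 0.10398

0.1040 BTU/(h·ft²·°F)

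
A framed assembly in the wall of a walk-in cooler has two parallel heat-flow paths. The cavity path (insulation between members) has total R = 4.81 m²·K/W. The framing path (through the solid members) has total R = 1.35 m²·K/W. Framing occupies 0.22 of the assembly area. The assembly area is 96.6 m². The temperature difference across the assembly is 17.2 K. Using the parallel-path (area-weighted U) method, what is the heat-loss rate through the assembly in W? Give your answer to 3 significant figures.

U_eff = 0.78/4.81 + 0.22/1.35 = 0.1622 + 0.163 = 0.3251
R_eff = 1/U_eff = 3.076 m²·K/W
Q = 96.6 × 17.2 / 3.076 = 540.2 W

540 W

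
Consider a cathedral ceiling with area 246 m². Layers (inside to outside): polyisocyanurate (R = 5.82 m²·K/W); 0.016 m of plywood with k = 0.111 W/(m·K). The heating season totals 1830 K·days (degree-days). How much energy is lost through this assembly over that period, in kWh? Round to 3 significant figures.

1810 kWh

0.016/0.111 = 0.1441
R_total = 5.82 + 0.1441 = 5.964 m²·K/W
E = A × HDD × 24 / R / 1000 = 246 × 1830 × 24 / 5.964 / 1000 = 1812 kWh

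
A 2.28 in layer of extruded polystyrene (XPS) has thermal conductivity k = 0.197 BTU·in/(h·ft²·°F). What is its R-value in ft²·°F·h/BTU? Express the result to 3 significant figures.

R = L/k = 2.28/0.197 = 11.57 ft²·°F·h/BTU

11.6 ft²·°F·h/BTU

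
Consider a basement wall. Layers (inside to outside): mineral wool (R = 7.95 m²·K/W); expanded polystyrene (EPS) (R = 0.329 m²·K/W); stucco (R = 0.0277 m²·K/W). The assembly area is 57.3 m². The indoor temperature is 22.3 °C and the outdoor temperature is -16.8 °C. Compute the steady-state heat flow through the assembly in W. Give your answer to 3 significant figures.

R_total = 7.95 + 0.329 + 0.0277 = 8.307 m²·K/W
Q = A·ΔT/R = 57.3 × (22.3 − (-16.8)) / 8.307 = 269.7 W

270 W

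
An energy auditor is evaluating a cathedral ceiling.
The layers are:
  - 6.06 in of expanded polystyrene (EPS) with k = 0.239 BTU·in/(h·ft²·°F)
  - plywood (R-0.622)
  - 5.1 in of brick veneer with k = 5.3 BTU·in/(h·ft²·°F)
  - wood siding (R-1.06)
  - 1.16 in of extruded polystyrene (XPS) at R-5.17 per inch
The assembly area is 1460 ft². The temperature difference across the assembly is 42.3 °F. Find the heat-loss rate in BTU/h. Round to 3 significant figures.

1820 BTU/h

6.06/0.239 = 25.36
5.1/5.3 = 0.9623
1.16 × 5.17 = 5.997
R_total = 25.36 + 0.622 + 0.9623 + 1.06 + 5.997 = 34 ft²·°F·h/BTU
Q = A·ΔT/R = 1460 × 42.3 / 34 = 1817 BTU/h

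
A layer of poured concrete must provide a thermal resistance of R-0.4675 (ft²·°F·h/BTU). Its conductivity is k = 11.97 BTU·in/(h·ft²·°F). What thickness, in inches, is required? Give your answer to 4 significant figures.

L = R × k = 0.4675 × 11.97 = 5.596 in

5.596 in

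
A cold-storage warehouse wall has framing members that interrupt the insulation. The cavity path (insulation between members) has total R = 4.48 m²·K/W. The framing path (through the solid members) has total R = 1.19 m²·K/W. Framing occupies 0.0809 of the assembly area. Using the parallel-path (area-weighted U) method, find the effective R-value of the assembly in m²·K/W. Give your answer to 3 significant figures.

U_eff = 0.9191/4.48 + 0.0809/1.19 = 0.2052 + 0.06798 = 0.2731
R_eff = 1/U_eff = 3.661 m²·K/W

3.66 m²·K/W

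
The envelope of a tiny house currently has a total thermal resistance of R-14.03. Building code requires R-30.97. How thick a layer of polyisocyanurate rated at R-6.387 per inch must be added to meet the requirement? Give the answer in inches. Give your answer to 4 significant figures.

2.652 in

ΔR = 30.97 − 14.03 = 16.94 ft²·°F·h/BTU
L = ΔR / (R/in) = 16.94/6.387 = 2.6523 in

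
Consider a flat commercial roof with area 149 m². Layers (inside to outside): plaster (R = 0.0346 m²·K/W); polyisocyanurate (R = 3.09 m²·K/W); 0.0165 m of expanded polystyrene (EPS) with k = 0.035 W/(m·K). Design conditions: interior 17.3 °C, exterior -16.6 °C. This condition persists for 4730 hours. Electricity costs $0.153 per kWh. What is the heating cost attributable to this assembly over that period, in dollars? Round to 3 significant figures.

1020 dollars

0.0165/0.035 = 0.4714
R_total = 0.0346 + 3.09 + 0.4714 = 3.596 m²·K/W
Q = 149 × (17.3 − (-16.6)) / 3.596 = 1405 W
E = 1405 W × 4730 h / 1000 = 6644 kWh
Cost = 6644 × 0.153 = $1017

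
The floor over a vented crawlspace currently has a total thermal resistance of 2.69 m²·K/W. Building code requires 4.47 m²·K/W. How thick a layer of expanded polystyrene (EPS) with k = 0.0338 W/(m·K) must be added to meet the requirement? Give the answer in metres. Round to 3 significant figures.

ΔR = 4.47 − 2.69 = 1.78 m²·K/W
L = ΔR × k = 1.78 × 0.0338 = 0.06016 m

0.0602 m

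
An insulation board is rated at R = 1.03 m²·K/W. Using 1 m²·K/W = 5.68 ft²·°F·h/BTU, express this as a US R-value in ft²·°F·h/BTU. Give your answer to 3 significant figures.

R_US = 1.03 × 5.68 = 5.85

5.85 ft²·°F·h/BTU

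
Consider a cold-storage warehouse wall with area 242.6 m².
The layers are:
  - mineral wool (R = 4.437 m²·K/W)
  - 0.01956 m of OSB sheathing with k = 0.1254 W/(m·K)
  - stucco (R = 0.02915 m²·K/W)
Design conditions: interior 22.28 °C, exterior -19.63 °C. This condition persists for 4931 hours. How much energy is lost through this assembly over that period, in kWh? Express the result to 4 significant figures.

10850 kWh

0.01956/0.1254 = 0.15598
R_total = 4.437 + 0.15598 + 0.02915 = 4.6221 m²·K/W
Q = 242.6 × (22.28 − (-19.63)) / 4.6221 = 2199.7 W
E = 2199.7 W × 4931 h / 1000 = 10847 kWh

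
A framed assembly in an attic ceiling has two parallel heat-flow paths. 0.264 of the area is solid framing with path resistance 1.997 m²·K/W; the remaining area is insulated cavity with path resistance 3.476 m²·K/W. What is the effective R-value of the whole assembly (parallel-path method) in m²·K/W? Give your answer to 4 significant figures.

2.908 m²·K/W

U_eff = 0.736/3.476 + 0.264/1.997 = 0.21174 + 0.1322 = 0.34394
R_eff = 1/U_eff = 2.9075 m²·K/W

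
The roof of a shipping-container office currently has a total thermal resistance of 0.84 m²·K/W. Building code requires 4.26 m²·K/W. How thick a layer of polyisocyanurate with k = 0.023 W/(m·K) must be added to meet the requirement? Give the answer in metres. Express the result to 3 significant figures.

0.0787 m

ΔR = 4.26 − 0.84 = 3.42 m²·K/W
L = ΔR × k = 3.42 × 0.023 = 0.07866 m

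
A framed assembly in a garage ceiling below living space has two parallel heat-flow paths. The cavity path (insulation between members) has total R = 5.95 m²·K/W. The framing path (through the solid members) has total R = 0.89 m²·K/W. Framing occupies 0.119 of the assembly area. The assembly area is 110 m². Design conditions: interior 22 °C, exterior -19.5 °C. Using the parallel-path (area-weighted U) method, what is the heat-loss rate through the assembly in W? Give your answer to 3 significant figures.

1290 W

U_eff = 0.881/5.95 + 0.119/0.89 = 0.1481 + 0.1337 = 0.2818
R_eff = 1/U_eff = 3.549 m²·K/W
Q = 110 × (22 − (-19.5)) / 3.549 = 1286 W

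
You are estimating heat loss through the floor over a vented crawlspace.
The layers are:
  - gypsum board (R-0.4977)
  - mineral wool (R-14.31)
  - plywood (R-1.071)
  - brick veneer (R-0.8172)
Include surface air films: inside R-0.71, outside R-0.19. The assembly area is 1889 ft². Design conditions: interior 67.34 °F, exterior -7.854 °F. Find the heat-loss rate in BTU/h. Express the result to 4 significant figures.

8072 BTU/h

R_total = 0.71 + 0.4977 + 14.31 + 1.071 + 0.8172 + 0.19 = 17.596 ft²·°F·h/BTU
Q = A·ΔT/R = 1889 × (67.34 − (-7.854)) / 17.596 = 8072.4 BTU/h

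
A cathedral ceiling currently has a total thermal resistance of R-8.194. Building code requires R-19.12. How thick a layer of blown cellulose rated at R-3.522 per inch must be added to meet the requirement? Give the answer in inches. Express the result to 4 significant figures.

3.102 in

ΔR = 19.12 − 8.194 = 10.926 ft²·°F·h/BTU
L = ΔR / (R/in) = 10.926/3.522 = 3.1022 in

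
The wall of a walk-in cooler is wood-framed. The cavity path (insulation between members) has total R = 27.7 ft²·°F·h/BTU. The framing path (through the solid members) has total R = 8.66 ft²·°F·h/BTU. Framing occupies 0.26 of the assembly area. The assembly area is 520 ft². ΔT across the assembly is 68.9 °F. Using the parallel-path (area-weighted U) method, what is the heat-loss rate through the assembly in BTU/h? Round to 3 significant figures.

2030 BTU/h

U_eff = 0.74/27.7 + 0.26/8.66 = 0.02671 + 0.03002 = 0.05674
R_eff = 1/U_eff = 17.62 ft²·°F·h/BTU
Q = 520 × 68.9 / 17.62 = 2033 BTU/h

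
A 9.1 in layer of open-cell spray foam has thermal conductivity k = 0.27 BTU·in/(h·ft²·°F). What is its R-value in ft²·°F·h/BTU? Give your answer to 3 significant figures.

33.7 ft²·°F·h/BTU

R = L/k = 9.1/0.27 = 33.7 ft²·°F·h/BTU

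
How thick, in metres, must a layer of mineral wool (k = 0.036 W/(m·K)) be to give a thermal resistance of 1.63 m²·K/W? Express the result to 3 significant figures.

L = R·k = 1.63 × 0.036 = 0.05868 m

0.0587 m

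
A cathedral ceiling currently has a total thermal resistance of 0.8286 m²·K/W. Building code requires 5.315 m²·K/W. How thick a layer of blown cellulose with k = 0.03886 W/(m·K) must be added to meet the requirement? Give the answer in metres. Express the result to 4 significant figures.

ΔR = 5.315 − 0.8286 = 4.4864 m²·K/W
L = ΔR × k = 4.4864 × 0.03886 = 0.17434 m

0.1743 m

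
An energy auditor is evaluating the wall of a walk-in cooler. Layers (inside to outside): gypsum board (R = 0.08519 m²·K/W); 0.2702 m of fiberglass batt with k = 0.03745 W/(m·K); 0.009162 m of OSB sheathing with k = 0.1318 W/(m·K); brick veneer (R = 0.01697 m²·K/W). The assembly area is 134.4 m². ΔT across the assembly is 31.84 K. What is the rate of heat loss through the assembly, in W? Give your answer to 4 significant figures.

579.3 W

0.2702/0.03745 = 7.215
0.009162/0.1318 = 0.069514
R_total = 0.08519 + 7.215 + 0.069514 + 0.01697 = 7.3866 m²·K/W
Q = A·ΔT/R = 134.4 × 31.84 / 7.3866 = 579.33 W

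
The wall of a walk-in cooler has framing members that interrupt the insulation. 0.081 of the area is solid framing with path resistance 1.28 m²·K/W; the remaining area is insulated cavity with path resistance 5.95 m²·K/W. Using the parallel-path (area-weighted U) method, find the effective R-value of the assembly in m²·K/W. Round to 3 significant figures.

U_eff = 0.919/5.95 + 0.081/1.28 = 0.1545 + 0.06328 = 0.2177
R_eff = 1/U_eff = 4.593 m²·K/W

4.59 m²·K/W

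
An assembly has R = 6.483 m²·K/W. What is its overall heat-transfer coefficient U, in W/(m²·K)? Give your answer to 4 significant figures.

U = 1/R = 1/6.483 = 0.15425

0.1542 W/(m²·K)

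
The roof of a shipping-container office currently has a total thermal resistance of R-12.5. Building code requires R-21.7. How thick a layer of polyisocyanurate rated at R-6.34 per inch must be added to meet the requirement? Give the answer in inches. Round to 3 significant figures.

ΔR = 21.7 − 12.5 = 9.2 ft²·°F·h/BTU
L = ΔR / (R/in) = 9.2/6.34 = 1.451 in

1.45 in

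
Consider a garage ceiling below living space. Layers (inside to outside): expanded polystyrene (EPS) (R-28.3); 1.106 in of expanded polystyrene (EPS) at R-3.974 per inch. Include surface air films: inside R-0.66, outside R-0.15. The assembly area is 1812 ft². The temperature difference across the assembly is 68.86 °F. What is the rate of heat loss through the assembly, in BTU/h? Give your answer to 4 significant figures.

3724 BTU/h

1.106 × 3.974 = 4.3952
R_total = 0.66 + 28.3 + 4.3952 + 0.15 = 33.505 ft²·°F·h/BTU
Q = A·ΔT/R = 1812 × 68.86 / 33.505 = 3724 BTU/h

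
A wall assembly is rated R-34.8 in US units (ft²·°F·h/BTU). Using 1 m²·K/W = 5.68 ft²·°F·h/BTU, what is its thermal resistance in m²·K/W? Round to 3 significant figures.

R_SI = 34.8/5.68 = 6.127

6.13 m²·K/W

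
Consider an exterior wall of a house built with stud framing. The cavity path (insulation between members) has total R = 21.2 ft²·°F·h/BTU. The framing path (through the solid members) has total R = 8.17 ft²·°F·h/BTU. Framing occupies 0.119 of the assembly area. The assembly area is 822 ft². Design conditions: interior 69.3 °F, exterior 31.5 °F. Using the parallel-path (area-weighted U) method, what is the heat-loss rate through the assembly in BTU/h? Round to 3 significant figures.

U_eff = 0.881/21.2 + 0.119/8.17 = 0.04156 + 0.01457 = 0.05612
R_eff = 1/U_eff = 17.82 ft²·°F·h/BTU
Q = 822 × (69.3 − 31.5) / 17.82 = 1744 BTU/h

1740 BTU/h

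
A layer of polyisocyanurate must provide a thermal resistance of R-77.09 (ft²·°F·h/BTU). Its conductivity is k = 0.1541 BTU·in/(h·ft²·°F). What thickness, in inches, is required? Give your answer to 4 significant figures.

11.88 in

L = R × k = 77.09 × 0.1541 = 11.88 in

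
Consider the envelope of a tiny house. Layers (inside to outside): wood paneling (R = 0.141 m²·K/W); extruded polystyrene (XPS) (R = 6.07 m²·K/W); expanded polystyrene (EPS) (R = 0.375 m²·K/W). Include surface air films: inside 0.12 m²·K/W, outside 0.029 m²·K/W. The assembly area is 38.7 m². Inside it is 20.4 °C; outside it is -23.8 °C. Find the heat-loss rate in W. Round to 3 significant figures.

254 W

R_total = 0.12 + 0.141 + 6.07 + 0.375 + 0.029 = 6.735 m²·K/W
Q = A·ΔT/R = 38.7 × (20.4 − (-23.8)) / 6.735 = 254 W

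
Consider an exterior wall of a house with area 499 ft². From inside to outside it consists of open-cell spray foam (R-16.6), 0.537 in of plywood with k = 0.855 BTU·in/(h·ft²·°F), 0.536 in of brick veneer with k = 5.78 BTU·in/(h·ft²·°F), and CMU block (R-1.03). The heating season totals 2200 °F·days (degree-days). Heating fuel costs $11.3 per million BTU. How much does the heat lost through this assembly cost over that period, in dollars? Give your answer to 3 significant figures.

0.537/0.855 = 0.6281
0.536/5.78 = 0.09273
R_total = 16.6 + 0.6281 + 0.09273 + 1.03 = 18.35 ft²·°F·h/BTU
E = A × HDD × 24 / R = 499 × 2200 × 24 / 18.35 = 1436000 BTU
Cost = 1436000/10⁶ × 11.3 = $16.22

16.2 dollars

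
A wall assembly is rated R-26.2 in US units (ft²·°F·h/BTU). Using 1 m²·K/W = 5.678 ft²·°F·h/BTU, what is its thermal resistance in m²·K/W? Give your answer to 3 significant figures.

R_SI = 26.2/5.678 = 4.614

4.61 m²·K/W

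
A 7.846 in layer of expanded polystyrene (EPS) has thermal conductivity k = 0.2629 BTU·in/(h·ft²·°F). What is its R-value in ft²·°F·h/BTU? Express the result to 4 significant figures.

29.84 ft²·°F·h/BTU

R = L/k = 7.846/0.2629 = 29.844 ft²·°F·h/BTU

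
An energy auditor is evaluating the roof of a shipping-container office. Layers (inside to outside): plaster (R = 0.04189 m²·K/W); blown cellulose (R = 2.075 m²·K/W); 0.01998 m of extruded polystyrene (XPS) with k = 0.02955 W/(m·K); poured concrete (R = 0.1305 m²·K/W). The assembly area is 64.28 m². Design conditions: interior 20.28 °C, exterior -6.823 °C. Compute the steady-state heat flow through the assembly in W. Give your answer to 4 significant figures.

0.01998/0.02955 = 0.67614
R_total = 0.04189 + 2.075 + 0.67614 + 0.1305 = 2.9235 m²·K/W
Q = A·ΔT/R = 64.28 × (20.28 − (-6.823)) / 2.9235 = 595.92 W

595.9 W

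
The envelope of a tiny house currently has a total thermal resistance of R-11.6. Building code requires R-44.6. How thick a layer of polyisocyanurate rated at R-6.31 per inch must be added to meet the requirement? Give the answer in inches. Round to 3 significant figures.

ΔR = 44.6 − 11.6 = 33 ft²·°F·h/BTU
L = ΔR / (R/in) = 33/6.31 = 5.23 in

5.23 in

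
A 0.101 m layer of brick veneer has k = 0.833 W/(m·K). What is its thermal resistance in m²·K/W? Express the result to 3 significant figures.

R = L/k = 0.101/0.833 = 0.1212 m²·K/W

0.121 m²·K/W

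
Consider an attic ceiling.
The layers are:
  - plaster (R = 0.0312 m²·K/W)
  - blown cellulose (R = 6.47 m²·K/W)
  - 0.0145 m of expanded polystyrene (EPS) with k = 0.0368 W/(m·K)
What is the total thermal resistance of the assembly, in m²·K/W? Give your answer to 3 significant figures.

0.0145/0.0368 = 0.394
R_total = 0.0312 + 6.47 + 0.394 = 6.895 m²·K/W

6.90 m²·K/W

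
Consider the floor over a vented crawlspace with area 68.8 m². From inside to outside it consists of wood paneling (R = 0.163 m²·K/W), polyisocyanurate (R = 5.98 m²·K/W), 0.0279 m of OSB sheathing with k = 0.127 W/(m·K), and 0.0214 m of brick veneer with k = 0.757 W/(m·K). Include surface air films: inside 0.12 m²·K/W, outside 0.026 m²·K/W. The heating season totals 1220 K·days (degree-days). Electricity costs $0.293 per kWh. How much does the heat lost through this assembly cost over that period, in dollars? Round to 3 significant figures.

90.3 dollars

0.0279/0.127 = 0.2197
0.0214/0.757 = 0.02827
R_total = 0.12 + 0.163 + 5.98 + 0.2197 + 0.02827 + 0.026 = 6.537 m²·K/W
E = A × HDD × 24 / R / 1000 = 68.8 × 1220 × 24 / 6.537 / 1000 = 308.2 kWh
Cost = 308.2 × 0.293 = $90.29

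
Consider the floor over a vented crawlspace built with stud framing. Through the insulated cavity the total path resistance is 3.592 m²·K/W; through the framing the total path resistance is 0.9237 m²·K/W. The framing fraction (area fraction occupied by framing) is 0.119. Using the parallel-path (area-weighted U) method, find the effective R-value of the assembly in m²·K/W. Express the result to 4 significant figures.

2.673 m²·K/W

U_eff = 0.881/3.592 + 0.119/0.9237 = 0.24527 + 0.12883 = 0.3741
R_eff = 1/U_eff = 2.6731 m²·K/W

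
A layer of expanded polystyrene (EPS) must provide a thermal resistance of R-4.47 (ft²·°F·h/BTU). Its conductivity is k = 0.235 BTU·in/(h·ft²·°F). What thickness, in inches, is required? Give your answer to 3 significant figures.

L = R × k = 4.47 × 0.235 = 1.05 in

1.05 in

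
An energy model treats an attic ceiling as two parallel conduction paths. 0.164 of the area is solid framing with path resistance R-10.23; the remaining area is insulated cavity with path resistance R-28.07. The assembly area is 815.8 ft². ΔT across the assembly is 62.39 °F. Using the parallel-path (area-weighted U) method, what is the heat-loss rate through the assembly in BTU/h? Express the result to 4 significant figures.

2332 BTU/h

U_eff = 0.836/28.07 + 0.164/10.23 = 0.029783 + 0.016031 = 0.045814
R_eff = 1/U_eff = 21.827 ft²·°F·h/BTU
Q = 815.8 × 62.39 / 21.827 = 2331.8 BTU/h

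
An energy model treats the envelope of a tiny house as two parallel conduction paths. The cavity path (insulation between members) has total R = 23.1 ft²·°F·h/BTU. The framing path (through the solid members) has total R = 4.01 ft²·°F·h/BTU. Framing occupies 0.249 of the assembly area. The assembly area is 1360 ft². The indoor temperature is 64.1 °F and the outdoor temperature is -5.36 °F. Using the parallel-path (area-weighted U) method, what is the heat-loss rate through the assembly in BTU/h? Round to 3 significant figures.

U_eff = 0.751/23.1 + 0.249/4.01 = 0.03251 + 0.06209 = 0.09461
R_eff = 1/U_eff = 10.57 ft²·°F·h/BTU
Q = 1360 × (64.1 − (-5.36)) / 10.57 = 8937 BTU/h

8940 BTU/h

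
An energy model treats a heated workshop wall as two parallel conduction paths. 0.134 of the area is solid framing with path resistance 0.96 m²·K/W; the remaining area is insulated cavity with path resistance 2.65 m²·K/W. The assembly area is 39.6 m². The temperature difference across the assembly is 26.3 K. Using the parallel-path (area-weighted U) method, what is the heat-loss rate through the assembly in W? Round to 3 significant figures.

486 W

U_eff = 0.866/2.65 + 0.134/0.96 = 0.3268 + 0.1396 = 0.4664
R_eff = 1/U_eff = 2.144 m²·K/W
Q = 39.6 × 26.3 / 2.144 = 485.7 W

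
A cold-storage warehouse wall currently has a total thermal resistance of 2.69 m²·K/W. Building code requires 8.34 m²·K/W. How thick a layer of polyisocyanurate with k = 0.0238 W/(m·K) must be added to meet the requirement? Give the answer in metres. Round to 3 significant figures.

0.134 m

ΔR = 8.34 − 2.69 = 5.65 m²·K/W
L = ΔR × k = 5.65 × 0.0238 = 0.1345 m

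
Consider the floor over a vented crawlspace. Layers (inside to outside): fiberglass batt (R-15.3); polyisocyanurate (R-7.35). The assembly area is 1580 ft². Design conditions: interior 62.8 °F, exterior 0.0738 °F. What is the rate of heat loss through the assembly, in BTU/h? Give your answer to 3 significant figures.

4380 BTU/h

R_total = 15.3 + 7.35 = 22.65 ft²·°F·h/BTU
Q = A·ΔT/R = 1580 × (62.8 − 0.0738) / 22.65 = 4376 BTU/h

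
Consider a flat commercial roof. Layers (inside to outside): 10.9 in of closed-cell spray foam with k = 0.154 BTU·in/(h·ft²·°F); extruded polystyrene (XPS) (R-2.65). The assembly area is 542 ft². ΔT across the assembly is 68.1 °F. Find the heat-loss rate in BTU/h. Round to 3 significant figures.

503 BTU/h

10.9/0.154 = 70.78
R_total = 70.78 + 2.65 = 73.43 ft²·°F·h/BTU
Q = A·ΔT/R = 542 × 68.1 / 73.43 = 502.7 BTU/h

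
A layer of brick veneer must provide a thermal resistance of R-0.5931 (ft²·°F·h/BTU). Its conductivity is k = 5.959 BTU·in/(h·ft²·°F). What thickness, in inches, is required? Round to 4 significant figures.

3.534 in

L = R × k = 0.5931 × 5.959 = 3.5343 in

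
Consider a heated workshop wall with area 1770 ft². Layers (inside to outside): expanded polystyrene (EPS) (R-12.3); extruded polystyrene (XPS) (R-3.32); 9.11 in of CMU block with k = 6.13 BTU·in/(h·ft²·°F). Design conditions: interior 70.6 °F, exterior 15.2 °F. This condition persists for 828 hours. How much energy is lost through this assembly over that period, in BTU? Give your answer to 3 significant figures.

9.11/6.13 = 1.486
R_total = 12.3 + 3.32 + 1.486 = 17.11 ft²·°F·h/BTU
Q = 1770 × (70.6 − 15.2) / 17.11 = 5732 BTU/h
E = 5732 × 828 = 4746000 BTU

4750000 BTU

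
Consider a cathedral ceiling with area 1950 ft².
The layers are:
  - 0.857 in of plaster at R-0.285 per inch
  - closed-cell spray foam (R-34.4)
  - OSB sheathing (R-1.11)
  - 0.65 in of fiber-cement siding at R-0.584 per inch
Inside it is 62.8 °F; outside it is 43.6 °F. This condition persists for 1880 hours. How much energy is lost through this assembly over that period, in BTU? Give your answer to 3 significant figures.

1950000 BTU

0.857 × 0.285 = 0.2442
0.65 × 0.584 = 0.3796
R_total = 0.2442 + 34.4 + 1.11 + 0.3796 = 36.13 ft²·°F·h/BTU
Q = 1950 × (62.8 − 43.6) / 36.13 = 1036 BTU/h
E = 1036 × 1880 = 1948000 BTU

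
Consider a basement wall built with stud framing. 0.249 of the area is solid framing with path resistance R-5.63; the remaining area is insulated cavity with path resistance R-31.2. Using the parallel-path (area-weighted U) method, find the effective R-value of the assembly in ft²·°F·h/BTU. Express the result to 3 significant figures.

14.6 ft²·°F·h/BTU

U_eff = 0.751/31.2 + 0.249/5.63 = 0.02407 + 0.04423 = 0.0683
R_eff = 1/U_eff = 14.64 ft²·°F·h/BTU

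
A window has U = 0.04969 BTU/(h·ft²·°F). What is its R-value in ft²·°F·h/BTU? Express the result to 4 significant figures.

R = 1/U = 1/0.04969 = 20.125

20.12 ft²·°F·h/BTU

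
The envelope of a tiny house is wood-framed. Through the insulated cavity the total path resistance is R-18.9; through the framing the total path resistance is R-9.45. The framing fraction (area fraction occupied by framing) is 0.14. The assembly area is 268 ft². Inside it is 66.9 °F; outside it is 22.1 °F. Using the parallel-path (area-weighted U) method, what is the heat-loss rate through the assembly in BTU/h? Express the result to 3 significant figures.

U_eff = 0.86/18.9 + 0.14/9.45 = 0.0455 + 0.01481 = 0.06032
R_eff = 1/U_eff = 16.58 ft²·°F·h/BTU
Q = 268 × (66.9 − 22.1) / 16.58 = 724.2 BTU/h

724 BTU/h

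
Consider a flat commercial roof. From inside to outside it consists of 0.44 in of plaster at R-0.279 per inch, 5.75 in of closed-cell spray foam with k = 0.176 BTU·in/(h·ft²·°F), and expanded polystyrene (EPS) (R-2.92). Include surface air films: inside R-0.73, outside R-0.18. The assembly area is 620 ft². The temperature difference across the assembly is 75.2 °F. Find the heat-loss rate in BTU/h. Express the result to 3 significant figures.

0.44 × 0.279 = 0.1228
5.75/0.176 = 32.67
R_total = 0.73 + 0.1228 + 32.67 + 2.92 + 0.18 = 36.62 ft²·°F·h/BTU
Q = A·ΔT/R = 620 × 75.2 / 36.62 = 1273 BTU/h

1270 BTU/h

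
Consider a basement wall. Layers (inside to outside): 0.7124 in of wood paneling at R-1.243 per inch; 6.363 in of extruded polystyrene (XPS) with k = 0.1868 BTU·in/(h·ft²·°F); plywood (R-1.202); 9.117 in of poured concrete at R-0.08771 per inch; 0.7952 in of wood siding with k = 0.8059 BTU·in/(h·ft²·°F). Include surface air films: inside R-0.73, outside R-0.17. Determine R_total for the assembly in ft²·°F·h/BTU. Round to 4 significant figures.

38.84 ft²·°F·h/BTU

0.7124 × 1.243 = 0.88551
6.363/0.1868 = 34.063
9.117 × 0.08771 = 0.79965
0.7952/0.8059 = 0.98672
R_total = 0.73 + 0.88551 + 34.063 + 1.202 + 0.79965 + 0.98672 + 0.17 = 38.837 ft²·°F·h/BTU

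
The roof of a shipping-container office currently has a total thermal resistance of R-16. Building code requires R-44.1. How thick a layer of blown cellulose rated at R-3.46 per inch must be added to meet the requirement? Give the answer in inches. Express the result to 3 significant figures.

ΔR = 44.1 − 16 = 28.1 ft²·°F·h/BTU
L = ΔR / (R/in) = 28.1/3.46 = 8.121 in

8.12 in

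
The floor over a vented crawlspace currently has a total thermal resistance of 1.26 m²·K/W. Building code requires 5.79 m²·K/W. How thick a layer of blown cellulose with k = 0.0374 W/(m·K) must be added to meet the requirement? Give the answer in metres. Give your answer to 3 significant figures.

ΔR = 5.79 − 1.26 = 4.53 m²·K/W
L = ΔR × k = 4.53 × 0.0374 = 0.1694 m

0.169 m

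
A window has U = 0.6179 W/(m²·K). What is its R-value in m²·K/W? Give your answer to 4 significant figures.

1.618 m²·K/W

R = 1/U = 1/0.6179 = 1.6184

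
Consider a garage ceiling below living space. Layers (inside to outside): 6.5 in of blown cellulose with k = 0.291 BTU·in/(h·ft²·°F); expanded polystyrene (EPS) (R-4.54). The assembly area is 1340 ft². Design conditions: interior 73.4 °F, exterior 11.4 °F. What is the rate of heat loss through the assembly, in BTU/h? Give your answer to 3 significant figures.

6.5/0.291 = 22.34
R_total = 22.34 + 4.54 = 26.88 ft²·°F·h/BTU
Q = A·ΔT/R = 1340 × (73.4 − 11.4) / 26.88 = 3091 BTU/h

3090 BTU/h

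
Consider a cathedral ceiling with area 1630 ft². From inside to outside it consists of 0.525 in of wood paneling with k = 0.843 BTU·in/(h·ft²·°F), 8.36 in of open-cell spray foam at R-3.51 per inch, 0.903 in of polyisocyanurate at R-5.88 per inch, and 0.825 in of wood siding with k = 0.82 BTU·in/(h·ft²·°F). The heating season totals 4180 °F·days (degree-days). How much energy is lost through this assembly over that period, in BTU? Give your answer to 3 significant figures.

4510000 BTU

0.525/0.843 = 0.6228
8.36 × 3.51 = 29.34
0.903 × 5.88 = 5.31
0.825/0.82 = 1.006
R_total = 0.6228 + 29.34 + 5.31 + 1.006 = 36.28 ft²·°F·h/BTU
E = A × HDD × 24 / R = 1630 × 4180 × 24 / 36.28 = 4507000 BTU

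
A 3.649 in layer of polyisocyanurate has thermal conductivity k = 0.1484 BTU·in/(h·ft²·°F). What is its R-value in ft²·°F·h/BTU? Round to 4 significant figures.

R = L/k = 3.649/0.1484 = 24.589 ft²·°F·h/BTU

24.59 ft²·°F·h/BTU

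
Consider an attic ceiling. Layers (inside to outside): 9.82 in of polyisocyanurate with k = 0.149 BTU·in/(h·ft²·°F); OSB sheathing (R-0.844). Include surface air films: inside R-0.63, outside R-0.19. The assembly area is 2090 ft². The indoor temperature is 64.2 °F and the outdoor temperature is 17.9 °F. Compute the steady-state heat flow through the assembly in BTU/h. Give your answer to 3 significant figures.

1430 BTU/h

9.82/0.149 = 65.91
R_total = 0.63 + 65.91 + 0.844 + 0.19 = 67.57 ft²·°F·h/BTU
Q = A·ΔT/R = 2090 × (64.2 − 17.9) / 67.57 = 1432 BTU/h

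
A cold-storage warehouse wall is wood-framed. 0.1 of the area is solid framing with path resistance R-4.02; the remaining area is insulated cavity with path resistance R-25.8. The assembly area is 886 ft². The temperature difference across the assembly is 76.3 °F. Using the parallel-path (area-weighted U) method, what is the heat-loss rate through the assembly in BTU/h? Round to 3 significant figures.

U_eff = 0.9/25.8 + 0.1/4.02 = 0.03488 + 0.02488 = 0.05976
R_eff = 1/U_eff = 16.73 ft²·°F·h/BTU
Q = 886 × 76.3 / 16.73 = 4040 BTU/h

4040 BTU/h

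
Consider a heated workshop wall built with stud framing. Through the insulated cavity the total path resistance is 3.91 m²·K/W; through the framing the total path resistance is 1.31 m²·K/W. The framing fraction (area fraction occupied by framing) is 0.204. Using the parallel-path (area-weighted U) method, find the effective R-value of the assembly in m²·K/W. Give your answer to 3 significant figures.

U_eff = 0.796/3.91 + 0.204/1.31 = 0.2036 + 0.1557 = 0.3593
R_eff = 1/U_eff = 2.783 m²·K/W

2.78 m²·K/W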